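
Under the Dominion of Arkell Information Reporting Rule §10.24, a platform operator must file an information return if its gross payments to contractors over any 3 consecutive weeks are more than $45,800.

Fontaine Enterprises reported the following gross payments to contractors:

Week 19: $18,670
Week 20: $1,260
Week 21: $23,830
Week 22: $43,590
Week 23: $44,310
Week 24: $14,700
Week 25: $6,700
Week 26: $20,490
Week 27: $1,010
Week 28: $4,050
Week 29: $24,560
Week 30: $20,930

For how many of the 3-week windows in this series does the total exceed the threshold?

5

Week 19–Week 21: $18,670 + $1,260 + $23,830 = $43,760 (under)
Week 20–Week 22: $1,260 + $23,830 + $43,590 = $68,680 (over)
Week 21–Week 23: $23,830 + $43,590 + $44,310 = $111,730 (over)
Week 22–Week 24: $43,590 + $44,310 + $14,700 = $102,600 (over)
Week 23–Week 25: $44,310 + $14,700 + $6,700 = $65,710 (over)
Week 24–Week 26: $14,700 + $6,700 + $20,490 = $41,890 (under)
Week 25–Week 27: $6,700 + $20,490 + $1,010 = $28,200 (under)
Week 26–Week 28: $20,490 + $1,010 + $4,050 = $25,550 (under)
Week 27–Week 29: $1,010 + $4,050 + $24,560 = $29,620 (under)
Week 28–Week 30: $4,050 + $24,560 + $20,930 = $49,540 (over)
5 windows exceed the threshold.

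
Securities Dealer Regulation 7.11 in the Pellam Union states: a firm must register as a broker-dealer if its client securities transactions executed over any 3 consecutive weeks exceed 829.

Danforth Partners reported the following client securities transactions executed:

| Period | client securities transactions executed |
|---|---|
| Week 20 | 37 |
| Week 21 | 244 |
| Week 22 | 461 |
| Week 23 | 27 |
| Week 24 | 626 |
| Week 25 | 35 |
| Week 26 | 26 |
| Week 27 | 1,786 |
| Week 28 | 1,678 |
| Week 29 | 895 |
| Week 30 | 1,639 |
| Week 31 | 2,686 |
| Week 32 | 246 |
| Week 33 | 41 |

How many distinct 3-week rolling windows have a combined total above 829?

Week 20–Week 22: 37 + 244 + 461 = 742 (under)
Week 21–Week 23: 244 + 461 + 27 = 732 (under)
Week 22–Week 24: 461 + 27 + 626 = 1,114 (over)
Week 23–Week 25: 27 + 626 + 35 = 688 (under)
Week 24–Week 26: 626 + 35 + 26 = 687 (under)
Week 25–Week 27: 35 + 26 + 1,786 = 1,847 (over)
Week 26–Week 28: 26 + 1,786 + 1,678 = 3,490 (over)
Week 27–Week 29: 1,786 + 1,678 + 895 = 4,359 (over)
Week 28–Week 30: 1,678 + 895 + 1,639 = 4,212 (over)
Week 29–Week 31: 895 + 1,639 + 2,686 = 5,220 (over)
Week 30–Week 32: 1,639 + 2,686 + 246 = 4,571 (over)
Week 31–Week 33: 2,686 + 246 + 41 = 2,973 (over)
8 windows exceed the threshold.

8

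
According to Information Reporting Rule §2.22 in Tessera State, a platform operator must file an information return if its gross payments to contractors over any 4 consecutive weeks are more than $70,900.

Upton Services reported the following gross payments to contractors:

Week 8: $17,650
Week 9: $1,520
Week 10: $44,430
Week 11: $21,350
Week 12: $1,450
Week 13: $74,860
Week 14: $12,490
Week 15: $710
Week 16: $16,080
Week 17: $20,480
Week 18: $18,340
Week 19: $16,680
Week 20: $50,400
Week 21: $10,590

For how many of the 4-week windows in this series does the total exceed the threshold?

Week 8–Week 11: $17,650 + $1,520 + $44,430 + $21,350 = $84,950 (over)
Week 9–Week 12: $1,520 + $44,430 + $21,350 + $1,450 = $68,750 (under)
Week 10–Week 13: $44,430 + $21,350 + $1,450 + $74,860 = $142,090 (over)
Week 11–Week 14: $21,350 + $1,450 + $74,860 + $12,490 = $110,150 (over)
Week 12–Week 15: $1,450 + $74,860 + $12,490 + $710 = $89,510 (over)
Week 13–Week 16: $74,860 + $12,490 + $710 + $16,080 = $104,140 (over)
Week 14–Week 17: $12,490 + $710 + $16,080 + $20,480 = $49,760 (under)
Week 15–Week 18: $710 + $16,080 + $20,480 + $18,340 = $55,610 (under)
Week 16–Week 19: $16,080 + $20,480 + $18,340 + $16,680 = $71,580 (over)
Week 17–Week 20: $20,480 + $18,340 + $16,680 + $50,400 = $105,900 (over)
Week 18–Week 21: $18,340 + $16,680 + $50,400 + $10,590 = $96,010 (over)
8 windows exceed the threshold.

8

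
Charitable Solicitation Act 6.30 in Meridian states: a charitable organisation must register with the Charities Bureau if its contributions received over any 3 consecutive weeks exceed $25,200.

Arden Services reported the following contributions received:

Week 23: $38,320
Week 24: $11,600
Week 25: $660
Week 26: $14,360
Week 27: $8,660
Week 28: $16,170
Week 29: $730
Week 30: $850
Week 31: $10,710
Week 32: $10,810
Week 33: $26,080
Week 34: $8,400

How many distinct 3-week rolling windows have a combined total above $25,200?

Week 23–Week 25: $38,320 + $11,600 + $660 = $50,580 (over)
Week 24–Week 26: $11,600 + $660 + $14,360 = $26,620 (over)
Week 25–Week 27: $660 + $14,360 + $8,660 = $23,680 (under)
Week 26–Week 28: $14,360 + $8,660 + $16,170 = $39,190 (over)
Week 27–Week 29: $8,660 + $16,170 + $730 = $25,560 (over)
Week 28–Week 30: $16,170 + $730 + $850 = $17,750 (under)
Week 29–Week 31: $730 + $850 + $10,710 = $12,290 (under)
Week 30–Week 32: $850 + $10,710 + $10,810 = $22,370 (under)
Week 31–Week 33: $10,710 + $10,810 + $26,080 = $47,600 (over)
Week 32–Week 34: $10,810 + $26,080 + $8,400 = $45,290 (over)
6 windows exceed the threshold.

6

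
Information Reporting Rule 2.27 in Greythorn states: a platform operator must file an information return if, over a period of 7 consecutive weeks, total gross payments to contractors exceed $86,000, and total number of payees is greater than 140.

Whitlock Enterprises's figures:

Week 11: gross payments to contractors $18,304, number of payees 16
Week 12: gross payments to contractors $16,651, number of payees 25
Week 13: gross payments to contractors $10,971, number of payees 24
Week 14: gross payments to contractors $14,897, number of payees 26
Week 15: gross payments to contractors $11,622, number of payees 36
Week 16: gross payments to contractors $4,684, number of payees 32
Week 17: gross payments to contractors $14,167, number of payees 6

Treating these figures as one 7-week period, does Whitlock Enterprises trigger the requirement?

Yes

Total gross payments to contractors: $18,304 + $16,651 + $10,971 + $14,897 + $11,622 + $4,684 + $14,167 = $91,296 (> $86,000).
Total number of payees: 16 + 25 + 24 + 26 + 36 + 32 + 6 = 165 (> 140).
The test is 'and': both thresholds are exceeded.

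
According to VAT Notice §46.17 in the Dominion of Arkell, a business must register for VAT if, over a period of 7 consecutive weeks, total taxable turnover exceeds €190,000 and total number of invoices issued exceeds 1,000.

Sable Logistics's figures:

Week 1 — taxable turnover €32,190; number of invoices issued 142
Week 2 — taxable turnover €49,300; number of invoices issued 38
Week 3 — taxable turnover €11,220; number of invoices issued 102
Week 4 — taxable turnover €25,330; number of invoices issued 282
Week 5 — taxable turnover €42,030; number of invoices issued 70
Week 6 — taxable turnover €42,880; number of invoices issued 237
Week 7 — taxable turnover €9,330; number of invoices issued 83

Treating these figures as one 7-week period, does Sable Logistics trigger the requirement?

Total taxable turnover: €32,190 + €49,300 + €11,220 + €25,330 + €42,030 + €42,880 + €9,330 = €212,280 (> €190,000).
Total number of invoices issued: 142 + 38 + 102 + 282 + 70 + 237 + 83 = 954 (≤ 1,000).
The test is 'and': the rule requires both, and at least one is not exceeded.

No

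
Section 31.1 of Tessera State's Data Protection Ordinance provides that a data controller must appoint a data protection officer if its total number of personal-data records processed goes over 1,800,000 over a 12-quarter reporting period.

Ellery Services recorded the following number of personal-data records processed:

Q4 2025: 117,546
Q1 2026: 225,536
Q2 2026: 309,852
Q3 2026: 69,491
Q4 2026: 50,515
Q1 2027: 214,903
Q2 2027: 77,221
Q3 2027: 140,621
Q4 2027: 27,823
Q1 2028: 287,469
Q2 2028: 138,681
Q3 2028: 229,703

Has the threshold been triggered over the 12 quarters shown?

Total number of personal-data records processed: 117,546 + 225,536 + 309,852 + 69,491 + 50,515 + 214,903 + 77,221 + 140,621 + 27,823 + 287,469 + 138,681 + 229,703 = 1,889,361.
1,889,361 > 1,800,000, so the threshold is exceeded.

Yes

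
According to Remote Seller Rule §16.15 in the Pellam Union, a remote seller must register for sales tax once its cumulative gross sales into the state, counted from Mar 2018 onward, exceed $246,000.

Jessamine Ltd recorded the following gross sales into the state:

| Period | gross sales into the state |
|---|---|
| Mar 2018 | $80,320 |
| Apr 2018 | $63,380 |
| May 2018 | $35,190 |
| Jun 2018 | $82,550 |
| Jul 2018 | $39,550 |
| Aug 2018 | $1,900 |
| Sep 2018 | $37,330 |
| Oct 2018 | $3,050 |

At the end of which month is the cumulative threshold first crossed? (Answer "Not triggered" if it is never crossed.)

Jun 2018

Through Mar 2018: $80,320
Through Apr 2018: $143,700
Through May 2018: $178,890
Through Jun 2018: $261,440 ← exceeds threshold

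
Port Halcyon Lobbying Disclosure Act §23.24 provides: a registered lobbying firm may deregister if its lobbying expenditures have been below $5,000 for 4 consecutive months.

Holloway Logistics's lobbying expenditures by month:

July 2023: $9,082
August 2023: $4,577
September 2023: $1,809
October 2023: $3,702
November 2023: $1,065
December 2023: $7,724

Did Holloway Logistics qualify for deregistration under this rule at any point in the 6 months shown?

Yes

Months below $5,000: August 2023, September 2023, October 2023, November 2023.
Longest run of consecutive months below the threshold: 4.
4 ≥ 4, so Holloway Logistics became eligible.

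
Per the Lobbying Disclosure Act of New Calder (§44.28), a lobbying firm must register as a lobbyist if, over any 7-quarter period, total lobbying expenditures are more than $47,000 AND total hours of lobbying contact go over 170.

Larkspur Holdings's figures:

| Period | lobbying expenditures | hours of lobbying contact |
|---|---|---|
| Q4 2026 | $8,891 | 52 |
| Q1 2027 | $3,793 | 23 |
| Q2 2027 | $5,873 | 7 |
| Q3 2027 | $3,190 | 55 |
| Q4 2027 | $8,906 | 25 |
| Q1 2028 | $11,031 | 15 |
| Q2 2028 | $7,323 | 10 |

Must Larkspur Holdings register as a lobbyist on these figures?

Total lobbying expenditures: $8,891 + $3,793 + $5,873 + $3,190 + $8,906 + $11,031 + $7,323 = $49,007 (> $47,000).
Total hours of lobbying contact: 52 + 23 + 7 + 55 + 25 + 15 + 10 = 187 (> 170).
The test is 'and': both thresholds are exceeded.

Yes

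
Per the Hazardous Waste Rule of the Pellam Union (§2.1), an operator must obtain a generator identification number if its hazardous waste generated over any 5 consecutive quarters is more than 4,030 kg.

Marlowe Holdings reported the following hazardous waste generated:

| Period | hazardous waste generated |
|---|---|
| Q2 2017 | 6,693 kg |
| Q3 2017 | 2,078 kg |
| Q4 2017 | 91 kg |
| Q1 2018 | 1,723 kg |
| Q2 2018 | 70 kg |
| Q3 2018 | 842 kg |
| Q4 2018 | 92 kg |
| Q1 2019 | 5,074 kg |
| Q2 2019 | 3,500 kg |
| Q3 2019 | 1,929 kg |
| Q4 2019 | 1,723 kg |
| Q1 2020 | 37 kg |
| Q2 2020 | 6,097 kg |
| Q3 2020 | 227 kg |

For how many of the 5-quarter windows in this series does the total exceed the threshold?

9

Q2 2017–Q2 2018: 6,693 kg + 2,078 kg + 91 kg + 1,723 kg + 70 kg = 10,655 kg (over)
Q3 2017–Q3 2018: 2,078 kg + 91 kg + 1,723 kg + 70 kg + 842 kg = 4,804 kg (over)
Q4 2017–Q4 2018: 91 kg + 1,723 kg + 70 kg + 842 kg + 92 kg = 2,818 kg (under)
Q1 2018–Q1 2019: 1,723 kg + 70 kg + 842 kg + 92 kg + 5,074 kg = 7,801 kg (over)
Q2 2018–Q2 2019: 70 kg + 842 kg + 92 kg + 5,074 kg + 3,500 kg = 9,578 kg (over)
Q3 2018–Q3 2019: 842 kg + 92 kg + 5,074 kg + 3,500 kg + 1,929 kg = 11,437 kg (over)
Q4 2018–Q4 2019: 92 kg + 5,074 kg + 3,500 kg + 1,929 kg + 1,723 kg = 12,318 kg (over)
Q1 2019–Q1 2020: 5,074 kg + 3,500 kg + 1,929 kg + 1,723 kg + 37 kg = 12,263 kg (over)
Q2 2019–Q2 2020: 3,500 kg + 1,929 kg + 1,723 kg + 37 kg + 6,097 kg = 13,286 kg (over)
Q3 2019–Q3 2020: 1,929 kg + 1,723 kg + 37 kg + 6,097 kg + 227 kg = 10,013 kg (over)
9 windows exceed the threshold.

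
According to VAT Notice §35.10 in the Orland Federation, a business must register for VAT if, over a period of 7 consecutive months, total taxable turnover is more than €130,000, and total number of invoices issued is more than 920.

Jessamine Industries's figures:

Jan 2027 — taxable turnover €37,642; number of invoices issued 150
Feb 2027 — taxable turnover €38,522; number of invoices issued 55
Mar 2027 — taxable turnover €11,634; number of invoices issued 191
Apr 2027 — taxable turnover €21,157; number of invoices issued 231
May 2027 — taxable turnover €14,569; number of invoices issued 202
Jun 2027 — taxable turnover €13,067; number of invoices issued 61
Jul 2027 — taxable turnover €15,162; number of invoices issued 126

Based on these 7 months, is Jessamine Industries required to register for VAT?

Yes

Total taxable turnover: €37,642 + €38,522 + €11,634 + €21,157 + €14,569 + €13,067 + €15,162 = €151,753 (> €130,000).
Total number of invoices issued: 150 + 55 + 191 + 231 + 202 + 61 + 126 = 1,016 (> 920).
The test is 'and': both thresholds are exceeded.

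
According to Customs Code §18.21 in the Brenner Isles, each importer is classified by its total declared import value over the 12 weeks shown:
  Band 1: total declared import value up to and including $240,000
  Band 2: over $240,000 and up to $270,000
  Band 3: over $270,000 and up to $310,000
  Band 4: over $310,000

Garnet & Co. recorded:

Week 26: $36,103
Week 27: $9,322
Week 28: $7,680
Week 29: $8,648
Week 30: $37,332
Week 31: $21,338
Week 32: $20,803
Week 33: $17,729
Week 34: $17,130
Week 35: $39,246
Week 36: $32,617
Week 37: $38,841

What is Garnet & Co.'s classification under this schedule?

Band 3

Total declared import value: $36,103 + $9,322 + $7,680 + $8,648 + $37,332 + $21,338 + $20,803 + $17,729 + $17,130 + $39,246 + $32,617 + $38,841 = $286,789.
$270,000 < $286,789 ≤ $310,000, so Band 3 applies.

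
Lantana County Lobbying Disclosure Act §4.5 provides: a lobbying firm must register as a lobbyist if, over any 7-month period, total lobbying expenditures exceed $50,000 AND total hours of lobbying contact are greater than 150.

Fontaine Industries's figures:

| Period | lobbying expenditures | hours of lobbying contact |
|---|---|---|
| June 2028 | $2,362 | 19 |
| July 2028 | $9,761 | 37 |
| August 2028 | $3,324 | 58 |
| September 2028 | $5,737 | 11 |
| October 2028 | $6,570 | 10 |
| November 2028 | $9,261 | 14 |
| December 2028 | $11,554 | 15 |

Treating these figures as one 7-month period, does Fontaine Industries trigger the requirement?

No

Total lobbying expenditures: $2,362 + $9,761 + $3,324 + $5,737 + $6,570 + $9,261 + $11,554 = $48,569 (≤ $50,000).
Total hours of lobbying contact: 19 + 37 + 58 + 11 + 10 + 14 + 15 = 164 (> 150).
The test is 'and': the rule requires both, and at least one is not exceeded.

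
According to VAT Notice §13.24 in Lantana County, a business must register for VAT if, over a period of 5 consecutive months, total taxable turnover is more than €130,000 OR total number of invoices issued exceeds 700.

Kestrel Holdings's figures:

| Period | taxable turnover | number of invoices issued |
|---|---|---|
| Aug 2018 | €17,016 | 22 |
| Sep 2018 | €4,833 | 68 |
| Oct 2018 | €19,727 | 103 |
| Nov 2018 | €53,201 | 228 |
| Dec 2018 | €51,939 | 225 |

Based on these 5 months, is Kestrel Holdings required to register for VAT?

Yes

Total taxable turnover: €17,016 + €4,833 + €19,727 + €53,201 + €51,939 = €146,716 (> €130,000).
Total number of invoices issued: 22 + 68 + 103 + 228 + 225 = 646 (≤ 700).
The test is 'or': at least one threshold is exceeded.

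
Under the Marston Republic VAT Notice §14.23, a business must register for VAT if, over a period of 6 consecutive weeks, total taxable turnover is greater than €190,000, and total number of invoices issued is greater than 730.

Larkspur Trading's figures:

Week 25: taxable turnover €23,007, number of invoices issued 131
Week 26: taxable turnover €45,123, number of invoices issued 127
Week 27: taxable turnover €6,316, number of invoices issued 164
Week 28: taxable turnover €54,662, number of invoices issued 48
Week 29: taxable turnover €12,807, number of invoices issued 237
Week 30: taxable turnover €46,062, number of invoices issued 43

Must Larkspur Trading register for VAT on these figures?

No

Total taxable turnover: €23,007 + €45,123 + €6,316 + €54,662 + €12,807 + €46,062 = €187,977 (≤ €190,000).
Total number of invoices issued: 131 + 127 + 164 + 48 + 237 + 43 = 750 (> 730).
The test is 'and': the rule requires both, and at least one is not exceeded.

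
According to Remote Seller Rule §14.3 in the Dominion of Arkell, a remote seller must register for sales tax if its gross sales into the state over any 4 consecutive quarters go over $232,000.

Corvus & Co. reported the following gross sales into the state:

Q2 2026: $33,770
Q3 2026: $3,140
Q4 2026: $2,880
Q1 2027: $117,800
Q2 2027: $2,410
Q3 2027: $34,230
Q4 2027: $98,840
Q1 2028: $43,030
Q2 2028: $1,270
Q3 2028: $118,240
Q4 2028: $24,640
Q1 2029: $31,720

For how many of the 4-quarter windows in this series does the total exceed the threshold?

2

Q2 2026–Q1 2027: $33,770 + $3,140 + $2,880 + $117,800 = $157,590 (under)
Q3 2026–Q2 2027: $3,140 + $2,880 + $117,800 + $2,410 = $126,230 (under)
Q4 2026–Q3 2027: $2,880 + $117,800 + $2,410 + $34,230 = $157,320 (under)
Q1 2027–Q4 2027: $117,800 + $2,410 + $34,230 + $98,840 = $253,280 (over)
Q2 2027–Q1 2028: $2,410 + $34,230 + $98,840 + $43,030 = $178,510 (under)
Q3 2027–Q2 2028: $34,230 + $98,840 + $43,030 + $1,270 = $177,370 (under)
Q4 2027–Q3 2028: $98,840 + $43,030 + $1,270 + $118,240 = $261,380 (over)
Q1 2028–Q4 2028: $43,030 + $1,270 + $118,240 + $24,640 = $187,180 (under)
Q2 2028–Q1 2029: $1,270 + $118,240 + $24,640 + $31,720 = $175,870 (under)
2 windows exceed the threshold.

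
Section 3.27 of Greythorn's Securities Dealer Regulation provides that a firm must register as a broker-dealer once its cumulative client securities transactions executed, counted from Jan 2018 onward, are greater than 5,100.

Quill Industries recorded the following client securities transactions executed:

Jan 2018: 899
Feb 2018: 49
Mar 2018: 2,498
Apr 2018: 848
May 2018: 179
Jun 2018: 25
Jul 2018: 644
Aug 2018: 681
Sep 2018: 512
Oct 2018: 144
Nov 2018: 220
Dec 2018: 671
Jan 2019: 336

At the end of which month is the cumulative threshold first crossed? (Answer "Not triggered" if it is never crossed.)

Jul 2018

Through Jan 2018: 899
Through Feb 2018: 948
Through Mar 2018: 3,446
Through Apr 2018: 4,294
Through May 2018: 4,473
Through Jun 2018: 4,498
Through Jul 2018: 5,142 ← exceeds threshold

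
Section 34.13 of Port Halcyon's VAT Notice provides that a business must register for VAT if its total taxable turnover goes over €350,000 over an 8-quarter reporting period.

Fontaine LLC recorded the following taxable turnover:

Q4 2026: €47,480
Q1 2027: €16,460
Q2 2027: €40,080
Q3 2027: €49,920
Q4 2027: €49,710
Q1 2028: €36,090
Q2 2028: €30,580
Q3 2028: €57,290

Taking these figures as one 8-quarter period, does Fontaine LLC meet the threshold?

No

Total taxable turnover: €47,480 + €16,460 + €40,080 + €49,920 + €49,710 + €36,090 + €30,580 + €57,290 = €327,610.
€327,610 ≤ €350,000, so the threshold is not exceeded.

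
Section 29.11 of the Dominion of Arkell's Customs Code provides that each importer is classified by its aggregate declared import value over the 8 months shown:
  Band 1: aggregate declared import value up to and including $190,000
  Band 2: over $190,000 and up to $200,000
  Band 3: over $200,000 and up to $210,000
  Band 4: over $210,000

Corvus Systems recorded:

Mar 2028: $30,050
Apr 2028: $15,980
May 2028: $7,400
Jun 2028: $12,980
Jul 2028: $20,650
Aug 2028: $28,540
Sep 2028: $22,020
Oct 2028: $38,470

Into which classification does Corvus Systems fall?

Aggregate declared import value: $30,050 + $15,980 + $7,400 + $12,980 + $20,650 + $28,540 + $22,020 + $38,470 = $176,090.
$176,090 ≤ $190,000, so Band 1 applies.

Band 1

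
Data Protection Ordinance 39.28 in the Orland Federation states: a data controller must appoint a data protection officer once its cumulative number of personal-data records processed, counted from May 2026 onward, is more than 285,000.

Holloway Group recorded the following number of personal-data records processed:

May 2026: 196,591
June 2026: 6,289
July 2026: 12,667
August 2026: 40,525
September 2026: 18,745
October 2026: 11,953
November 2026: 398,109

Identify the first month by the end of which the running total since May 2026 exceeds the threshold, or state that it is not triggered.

October 2026

Through May 2026: 196,591
Through June 2026: 202,880
Through July 2026: 215,547
Through August 2026: 256,072
Through September 2026: 274,817
Through October 2026: 286,770 ← exceeds threshold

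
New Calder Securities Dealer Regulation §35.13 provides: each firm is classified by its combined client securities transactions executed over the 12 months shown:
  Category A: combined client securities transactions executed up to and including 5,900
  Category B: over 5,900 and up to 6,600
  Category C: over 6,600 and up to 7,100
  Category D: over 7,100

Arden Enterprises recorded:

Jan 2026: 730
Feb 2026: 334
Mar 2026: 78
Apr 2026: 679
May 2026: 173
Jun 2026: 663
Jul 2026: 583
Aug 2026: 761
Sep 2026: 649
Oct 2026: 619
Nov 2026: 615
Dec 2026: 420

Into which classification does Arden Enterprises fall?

Combined client securities transactions executed: 730 + 334 + 78 + 679 + 173 + 663 + 583 + 761 + 649 + 619 + 615 + 420 = 6,304.
5,900 < 6,304 ≤ 6,600, so Category B applies.

Category B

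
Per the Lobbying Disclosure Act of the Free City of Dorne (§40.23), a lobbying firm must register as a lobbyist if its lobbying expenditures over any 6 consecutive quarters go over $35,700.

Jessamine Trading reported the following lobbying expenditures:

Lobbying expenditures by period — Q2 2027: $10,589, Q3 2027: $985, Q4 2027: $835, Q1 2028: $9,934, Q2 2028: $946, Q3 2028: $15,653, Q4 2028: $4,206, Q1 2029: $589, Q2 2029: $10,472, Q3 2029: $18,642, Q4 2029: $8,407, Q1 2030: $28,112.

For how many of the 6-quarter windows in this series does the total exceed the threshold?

5

Q2 2027–Q3 2028: $10,589 + $985 + $835 + $9,934 + $946 + $15,653 = $38,942 (over)
Q3 2027–Q4 2028: $985 + $835 + $9,934 + $946 + $15,653 + $4,206 = $32,559 (under)
Q4 2027–Q1 2029: $835 + $9,934 + $946 + $15,653 + $4,206 + $589 = $32,163 (under)
Q1 2028–Q2 2029: $9,934 + $946 + $15,653 + $4,206 + $589 + $10,472 = $41,800 (over)
Q2 2028–Q3 2029: $946 + $15,653 + $4,206 + $589 + $10,472 + $18,642 = $50,508 (over)
Q3 2028–Q4 2029: $15,653 + $4,206 + $589 + $10,472 + $18,642 + $8,407 = $57,969 (over)
Q4 2028–Q1 2030: $4,206 + $589 + $10,472 + $18,642 + $8,407 + $28,112 = $70,428 (over)
5 windows exceed the threshold.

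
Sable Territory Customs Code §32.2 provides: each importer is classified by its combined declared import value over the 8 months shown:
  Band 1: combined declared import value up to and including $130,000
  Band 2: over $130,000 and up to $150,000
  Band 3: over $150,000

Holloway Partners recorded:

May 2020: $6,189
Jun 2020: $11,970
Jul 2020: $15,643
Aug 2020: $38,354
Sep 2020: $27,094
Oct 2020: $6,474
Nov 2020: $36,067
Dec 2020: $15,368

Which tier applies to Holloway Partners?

Combined declared import value: $6,189 + $11,970 + $15,643 + $38,354 + $27,094 + $6,474 + $36,067 + $15,368 = $157,159.
$157,159 > $150,000, so Band 3 applies.

Band 3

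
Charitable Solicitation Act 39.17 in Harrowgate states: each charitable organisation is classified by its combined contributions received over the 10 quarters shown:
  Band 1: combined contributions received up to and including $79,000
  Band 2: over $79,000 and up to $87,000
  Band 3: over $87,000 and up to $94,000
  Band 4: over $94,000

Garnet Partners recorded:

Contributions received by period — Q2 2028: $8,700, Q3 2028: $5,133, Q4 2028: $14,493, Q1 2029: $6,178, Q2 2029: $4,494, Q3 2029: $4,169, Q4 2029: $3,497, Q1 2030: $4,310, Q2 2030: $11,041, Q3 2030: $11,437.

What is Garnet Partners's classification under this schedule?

Combined contributions received: $8,700 + $5,133 + $14,493 + $6,178 + $4,494 + $4,169 + $3,497 + $4,310 + $11,041 + $11,437 = $73,452.
$73,452 ≤ $79,000, so Band 1 applies.

Band 1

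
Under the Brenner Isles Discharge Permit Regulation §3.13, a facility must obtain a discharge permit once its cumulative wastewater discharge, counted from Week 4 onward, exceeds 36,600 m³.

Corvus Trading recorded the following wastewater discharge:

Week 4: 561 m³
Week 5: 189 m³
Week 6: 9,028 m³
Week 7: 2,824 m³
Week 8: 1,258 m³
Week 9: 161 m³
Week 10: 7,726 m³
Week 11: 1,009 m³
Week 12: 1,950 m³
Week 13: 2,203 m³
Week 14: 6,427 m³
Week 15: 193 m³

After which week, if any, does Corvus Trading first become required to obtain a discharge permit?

Through Week 4: 561 m³
Through Week 5: 750 m³
Through Week 6: 9,778 m³
Through Week 7: 12,602 m³
Through Week 8: 13,860 m³
Through Week 9: 14,021 m³
Through Week 10: 21,747 m³
Through Week 11: 22,756 m³
Through Week 12: 24,706 m³
Through Week 13: 26,909 m³
Through Week 14: 33,336 m³
Through Week 15: 33,529 m³
Final cumulative total 33,529 m³ ≤ 36,600 m³; the threshold is never exceeded.

Not triggered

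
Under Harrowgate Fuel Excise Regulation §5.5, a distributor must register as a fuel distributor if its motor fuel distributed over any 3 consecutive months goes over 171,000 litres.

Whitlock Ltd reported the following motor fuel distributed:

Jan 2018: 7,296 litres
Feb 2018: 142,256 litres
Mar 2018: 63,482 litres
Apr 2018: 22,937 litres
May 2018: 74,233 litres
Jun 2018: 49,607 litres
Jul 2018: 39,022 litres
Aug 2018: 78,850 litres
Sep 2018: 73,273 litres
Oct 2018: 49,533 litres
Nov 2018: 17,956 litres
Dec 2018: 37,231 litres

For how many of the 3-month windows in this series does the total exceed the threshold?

4

Jan 2018–Mar 2018: 7,296 litres + 142,256 litres + 63,482 litres = 213,034 litres (over)
Feb 2018–Apr 2018: 142,256 litres + 63,482 litres + 22,937 litres = 228,675 litres (over)
Mar 2018–May 2018: 63,482 litres + 22,937 litres + 74,233 litres = 160,652 litres (under)
Apr 2018–Jun 2018: 22,937 litres + 74,233 litres + 49,607 litres = 146,777 litres (under)
May 2018–Jul 2018: 74,233 litres + 49,607 litres + 39,022 litres = 162,862 litres (under)
Jun 2018–Aug 2018: 49,607 litres + 39,022 litres + 78,850 litres = 167,479 litres (under)
Jul 2018–Sep 2018: 39,022 litres + 78,850 litres + 73,273 litres = 191,145 litres (over)
Aug 2018–Oct 2018: 78,850 litres + 73,273 litres + 49,533 litres = 201,656 litres (over)
Sep 2018–Nov 2018: 73,273 litres + 49,533 litres + 17,956 litres = 140,762 litres (under)
Oct 2018–Dec 2018: 49,533 litres + 17,956 litres + 37,231 litres = 104,720 litres (under)
4 windows exceed the threshold.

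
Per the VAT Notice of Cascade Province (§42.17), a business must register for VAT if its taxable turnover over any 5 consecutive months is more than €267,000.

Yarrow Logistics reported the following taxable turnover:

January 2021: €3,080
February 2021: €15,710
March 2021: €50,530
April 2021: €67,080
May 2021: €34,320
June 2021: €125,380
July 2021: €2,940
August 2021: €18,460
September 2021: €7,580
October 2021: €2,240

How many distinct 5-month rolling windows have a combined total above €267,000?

January 2021–May 2021: €3,080 + €15,710 + €50,530 + €67,080 + €34,320 = €170,720 (under)
February 2021–June 2021: €15,710 + €50,530 + €67,080 + €34,320 + €125,380 = €293,020 (over)
March 2021–July 2021: €50,530 + €67,080 + €34,320 + €125,380 + €2,940 = €280,250 (over)
April 2021–August 2021: €67,080 + €34,320 + €125,380 + €2,940 + €18,460 = €248,180 (under)
May 2021–September 2021: €34,320 + €125,380 + €2,940 + €18,460 + €7,580 = €188,680 (under)
June 2021–October 2021: €125,380 + €2,940 + €18,460 + €7,580 + €2,240 = €156,600 (under)
2 windows exceed the threshold.

2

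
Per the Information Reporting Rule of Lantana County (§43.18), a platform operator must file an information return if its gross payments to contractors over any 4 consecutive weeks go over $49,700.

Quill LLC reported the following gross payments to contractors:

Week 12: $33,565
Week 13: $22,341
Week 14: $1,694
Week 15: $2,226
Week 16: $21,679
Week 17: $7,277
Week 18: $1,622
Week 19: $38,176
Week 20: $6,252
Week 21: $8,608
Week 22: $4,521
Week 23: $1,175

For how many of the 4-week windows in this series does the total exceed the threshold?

5

Week 12–Week 15: $33,565 + $22,341 + $1,694 + $2,226 = $59,826 (over)
Week 13–Week 16: $22,341 + $1,694 + $2,226 + $21,679 = $47,940 (under)
Week 14–Week 17: $1,694 + $2,226 + $21,679 + $7,277 = $32,876 (under)
Week 15–Week 18: $2,226 + $21,679 + $7,277 + $1,622 = $32,804 (under)
Week 16–Week 19: $21,679 + $7,277 + $1,622 + $38,176 = $68,754 (over)
Week 17–Week 20: $7,277 + $1,622 + $38,176 + $6,252 = $53,327 (over)
Week 18–Week 21: $1,622 + $38,176 + $6,252 + $8,608 = $54,658 (over)
Week 19–Week 22: $38,176 + $6,252 + $8,608 + $4,521 = $57,557 (over)
Week 20–Week 23: $6,252 + $8,608 + $4,521 + $1,175 = $20,556 (under)
5 windows exceed the threshold.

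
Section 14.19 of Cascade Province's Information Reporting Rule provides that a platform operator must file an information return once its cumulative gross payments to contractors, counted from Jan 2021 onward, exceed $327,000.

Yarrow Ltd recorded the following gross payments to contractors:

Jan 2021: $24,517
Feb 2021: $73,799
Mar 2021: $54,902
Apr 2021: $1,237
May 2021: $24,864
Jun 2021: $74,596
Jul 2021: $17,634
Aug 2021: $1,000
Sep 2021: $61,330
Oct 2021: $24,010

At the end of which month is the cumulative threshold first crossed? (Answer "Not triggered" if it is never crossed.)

Through Jan 2021: $24,517
Through Feb 2021: $98,316
Through Mar 2021: $153,218
Through Apr 2021: $154,455
Through May 2021: $179,319
Through Jun 2021: $253,915
Through Jul 2021: $271,549
Through Aug 2021: $272,549
Through Sep 2021: $333,879 ← exceeds threshold

Sep 2021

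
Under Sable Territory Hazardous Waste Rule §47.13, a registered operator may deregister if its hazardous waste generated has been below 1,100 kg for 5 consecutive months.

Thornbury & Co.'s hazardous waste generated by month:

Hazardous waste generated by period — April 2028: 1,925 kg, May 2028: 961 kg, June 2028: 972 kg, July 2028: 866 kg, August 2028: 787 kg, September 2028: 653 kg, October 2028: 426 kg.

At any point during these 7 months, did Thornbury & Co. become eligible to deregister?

Months below 1,100 kg: May 2028, June 2028, July 2028, August 2028, September 2028, October 2028.
Longest run of consecutive months below the threshold: 6.
6 ≥ 5, so Thornbury & Co. became eligible.

Yes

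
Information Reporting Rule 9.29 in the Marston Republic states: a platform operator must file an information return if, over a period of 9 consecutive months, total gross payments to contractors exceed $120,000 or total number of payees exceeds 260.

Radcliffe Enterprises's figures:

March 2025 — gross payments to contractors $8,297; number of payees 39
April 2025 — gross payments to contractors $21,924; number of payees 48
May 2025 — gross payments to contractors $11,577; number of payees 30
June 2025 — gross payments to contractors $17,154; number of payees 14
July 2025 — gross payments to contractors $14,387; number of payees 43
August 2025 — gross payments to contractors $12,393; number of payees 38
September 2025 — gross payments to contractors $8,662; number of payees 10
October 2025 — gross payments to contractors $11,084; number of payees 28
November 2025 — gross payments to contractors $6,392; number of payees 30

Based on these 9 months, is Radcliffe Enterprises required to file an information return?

Total gross payments to contractors: $8,297 + $21,924 + $11,577 + $17,154 + $14,387 + $12,393 + $8,662 + $11,084 + $6,392 = $111,870 (≤ $120,000).
Total number of payees: 39 + 48 + 30 + 14 + 43 + 38 + 10 + 28 + 30 = 280 (> 260).
The test is 'or': at least one threshold is exceeded.

Yes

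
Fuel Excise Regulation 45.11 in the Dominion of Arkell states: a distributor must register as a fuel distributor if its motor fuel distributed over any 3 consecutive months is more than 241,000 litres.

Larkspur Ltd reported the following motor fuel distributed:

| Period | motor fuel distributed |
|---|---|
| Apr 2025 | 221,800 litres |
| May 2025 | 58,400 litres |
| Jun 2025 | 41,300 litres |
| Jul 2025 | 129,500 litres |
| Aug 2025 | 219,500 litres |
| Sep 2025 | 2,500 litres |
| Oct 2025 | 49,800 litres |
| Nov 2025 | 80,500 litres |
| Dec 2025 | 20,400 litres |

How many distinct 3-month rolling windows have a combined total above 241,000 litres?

4

Apr 2025–Jun 2025: 221,800 litres + 58,400 litres + 41,300 litres = 321,500 litres (over)
May 2025–Jul 2025: 58,400 litres + 41,300 litres + 129,500 litres = 229,200 litres (under)
Jun 2025–Aug 2025: 41,300 litres + 129,500 litres + 219,500 litres = 390,300 litres (over)
Jul 2025–Sep 2025: 129,500 litres + 219,500 litres + 2,500 litres = 351,500 litres (over)
Aug 2025–Oct 2025: 219,500 litres + 2,500 litres + 49,800 litres = 271,800 litres (over)
Sep 2025–Nov 2025: 2,500 litres + 49,800 litres + 80,500 litres = 132,800 litres (under)
Oct 2025–Dec 2025: 49,800 litres + 80,500 litres + 20,400 litres = 150,700 litres (under)
4 windows exceed the threshold.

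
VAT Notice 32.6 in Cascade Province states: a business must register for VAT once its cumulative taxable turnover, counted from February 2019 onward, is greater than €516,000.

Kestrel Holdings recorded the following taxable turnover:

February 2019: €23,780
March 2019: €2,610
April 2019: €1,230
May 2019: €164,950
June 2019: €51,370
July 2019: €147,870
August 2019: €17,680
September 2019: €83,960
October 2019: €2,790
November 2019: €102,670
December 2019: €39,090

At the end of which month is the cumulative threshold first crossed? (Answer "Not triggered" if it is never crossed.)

November 2019

Through February 2019: €23,780
Through March 2019: €26,390
Through April 2019: €27,620
Through May 2019: €192,570
Through June 2019: €243,940
Through July 2019: €391,810
Through August 2019: €409,490
Through September 2019: €493,450
Through October 2019: €496,240
Through November 2019: €598,910 ← exceeds threshold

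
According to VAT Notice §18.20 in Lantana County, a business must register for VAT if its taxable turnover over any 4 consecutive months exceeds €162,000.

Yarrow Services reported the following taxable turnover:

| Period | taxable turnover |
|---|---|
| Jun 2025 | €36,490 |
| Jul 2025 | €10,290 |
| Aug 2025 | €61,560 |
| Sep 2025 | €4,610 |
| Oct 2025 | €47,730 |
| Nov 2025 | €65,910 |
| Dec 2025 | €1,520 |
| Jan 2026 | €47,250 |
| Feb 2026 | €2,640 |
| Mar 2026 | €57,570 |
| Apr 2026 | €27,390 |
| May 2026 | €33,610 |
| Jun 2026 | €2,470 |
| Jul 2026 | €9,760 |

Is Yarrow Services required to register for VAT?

Jun 2025–Sep 2025: €36,490 + €10,290 + €61,560 + €4,610 = €112,950 (under)
Jul 2025–Oct 2025: €10,290 + €61,560 + €4,610 + €47,730 = €124,190 (under)
Aug 2025–Nov 2025: €61,560 + €4,610 + €47,730 + €65,910 = €179,810 (over)
Sep 2025–Dec 2025: €4,610 + €47,730 + €65,910 + €1,520 = €119,770 (under)
Oct 2025–Jan 2026: €47,730 + €65,910 + €1,520 + €47,250 = €162,410 (over)
Nov 2025–Feb 2026: €65,910 + €1,520 + €47,250 + €2,640 = €117,320 (under)
Dec 2025–Mar 2026: €1,520 + €47,250 + €2,640 + €57,570 = €108,980 (under)
Jan 2026–Apr 2026: €47,250 + €2,640 + €57,570 + €27,390 = €134,850 (under)
Feb 2026–May 2026: €2,640 + €57,570 + €27,390 + €33,610 = €121,210 (under)
Mar 2026–Jun 2026: €57,570 + €27,390 + €33,610 + €2,470 = €121,040 (under)
Apr 2026–Jul 2026: €27,390 + €33,610 + €2,470 + €9,760 = €73,230 (under)
At least one window exceeds €162,000.

Yes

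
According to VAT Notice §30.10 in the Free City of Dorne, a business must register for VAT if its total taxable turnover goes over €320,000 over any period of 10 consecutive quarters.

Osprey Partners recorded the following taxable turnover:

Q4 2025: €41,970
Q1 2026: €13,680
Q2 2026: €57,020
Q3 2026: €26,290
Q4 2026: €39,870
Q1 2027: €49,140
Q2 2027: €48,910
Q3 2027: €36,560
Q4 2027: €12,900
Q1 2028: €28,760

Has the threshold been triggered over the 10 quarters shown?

Total taxable turnover: €41,970 + €13,680 + €57,020 + €26,290 + €39,870 + €49,140 + €48,910 + €36,560 + €12,900 + €28,760 = €355,100.
€355,100 > €320,000, so the threshold is exceeded.

Yes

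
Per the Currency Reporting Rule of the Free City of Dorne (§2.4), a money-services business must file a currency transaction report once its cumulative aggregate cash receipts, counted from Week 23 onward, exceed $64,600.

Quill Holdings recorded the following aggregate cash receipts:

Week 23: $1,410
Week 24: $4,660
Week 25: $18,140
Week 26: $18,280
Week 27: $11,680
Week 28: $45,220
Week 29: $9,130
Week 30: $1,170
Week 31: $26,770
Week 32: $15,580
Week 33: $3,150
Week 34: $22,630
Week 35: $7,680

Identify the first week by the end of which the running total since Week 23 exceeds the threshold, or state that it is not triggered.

Through Week 23: $1,410
Through Week 24: $6,070
Through Week 25: $24,210
Through Week 26: $42,490
Through Week 27: $54,170
Through Week 28: $99,390 ← exceeds threshold

Week 28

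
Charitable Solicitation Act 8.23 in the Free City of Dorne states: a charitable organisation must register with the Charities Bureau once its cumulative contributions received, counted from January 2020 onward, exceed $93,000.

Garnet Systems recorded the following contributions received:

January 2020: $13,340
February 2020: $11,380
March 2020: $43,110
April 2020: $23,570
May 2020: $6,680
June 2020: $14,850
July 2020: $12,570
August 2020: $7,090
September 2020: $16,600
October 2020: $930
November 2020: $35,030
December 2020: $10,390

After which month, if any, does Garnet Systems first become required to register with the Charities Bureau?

Through January 2020: $13,340
Through February 2020: $24,720
Through March 2020: $67,830
Through April 2020: $91,400
Through May 2020: $98,080 ← exceeds threshold

May 2020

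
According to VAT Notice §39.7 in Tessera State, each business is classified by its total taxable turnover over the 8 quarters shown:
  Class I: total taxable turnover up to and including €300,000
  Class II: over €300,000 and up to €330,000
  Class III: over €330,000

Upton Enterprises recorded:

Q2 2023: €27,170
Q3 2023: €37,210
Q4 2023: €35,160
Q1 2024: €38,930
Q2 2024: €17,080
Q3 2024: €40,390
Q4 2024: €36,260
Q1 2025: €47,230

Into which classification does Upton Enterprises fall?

Total taxable turnover: €27,170 + €37,210 + €35,160 + €38,930 + €17,080 + €40,390 + €36,260 + €47,230 = €279,430.
€279,430 ≤ €300,000, so Class I applies.

Class I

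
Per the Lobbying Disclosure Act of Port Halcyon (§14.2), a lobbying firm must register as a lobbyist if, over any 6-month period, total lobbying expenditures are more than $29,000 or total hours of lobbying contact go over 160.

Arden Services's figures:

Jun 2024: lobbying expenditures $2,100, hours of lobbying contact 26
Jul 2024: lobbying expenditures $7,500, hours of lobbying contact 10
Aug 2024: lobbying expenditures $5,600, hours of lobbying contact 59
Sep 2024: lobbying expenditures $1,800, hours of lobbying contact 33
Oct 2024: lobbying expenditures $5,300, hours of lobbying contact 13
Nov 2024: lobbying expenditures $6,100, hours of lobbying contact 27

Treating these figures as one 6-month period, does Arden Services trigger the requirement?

Total lobbying expenditures: $2,100 + $7,500 + $5,600 + $1,800 + $5,300 + $6,100 = $28,400 (≤ $29,000).
Total hours of lobbying contact: 26 + 10 + 59 + 33 + 13 + 27 = 168 (> 160).
The test is 'or': at least one threshold is exceeded.

Yes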